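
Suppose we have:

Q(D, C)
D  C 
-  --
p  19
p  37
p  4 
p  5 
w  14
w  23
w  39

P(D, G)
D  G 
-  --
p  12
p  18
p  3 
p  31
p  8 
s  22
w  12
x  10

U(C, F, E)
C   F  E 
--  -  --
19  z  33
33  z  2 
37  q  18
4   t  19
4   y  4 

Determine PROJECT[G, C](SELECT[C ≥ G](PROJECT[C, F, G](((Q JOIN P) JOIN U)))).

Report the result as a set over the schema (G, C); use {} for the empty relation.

Natural join on D: {(p, 19, 12), (p, 19, 18), (p, 19, 3), (p, 19, 31), (p, 19, 8), (p, 37, 12), (p, 37, 18), (p, 37, 3), (p, 37, 31), (p, 37, 8), (p, 4, 12), (p, 4, 18), (p, 4, 3), (p, 4, 31), (p, 4, 8), (p, 5, 12), (p, 5, 18), (p, 5, 3), (p, 5, 31), (p, 5, 8), (w, 14, 12), (w, 23, 12), (w, 39, 12)}
Natural join on C: {(p, 19, 12, z, 33), (p, 19, 18, z, 33), (p, 19, 3, z, 33), (p, 19, 31, z, 33), (p, 19, 8, z, 33), (p, 37, 12, q, 18), (p, 37, 18, q, 18), (p, 37, 3, q, 18), (p, 37, 31, q, 18), (p, 37, 8, q, 18), (p, 4, 12, t, 19), (p, 4, 12, y, 4), (p, 4, 18, t, 19), (p, 4, 18, y, 4), (p, 4, 3, t, 19), (p, 4, 3, y, 4), (p, 4, 31, t, 19), (p, 4, 31, y, 4), (p, 4, 8, t, 19), (p, 4, 8, y, 4)}
Projecting to C, F, G: {(19, z, 12), (19, z, 18), (19, z, 3), (19, z, 31), (19, z, 8), (37, q, 12), (37, q, 18), (37, q, 3), (37, q, 31), (37, q, 8), (4, t, 12), (4, t, 18), (4, t, 3), (4, t, 31), (4, t, 8), (4, y, 12), (4, y, 18), (4, y, 3), (4, y, 31), (4, y, 8)}
Filtering on C ≥ G leaves {(19, z, 12), (19, z, 18), (19, z, 3), (19, z, 8), (37, q, 12), (37, q, 18), (37, q, 3), (37, q, 31), (37, q, 8), (4, t, 3), (4, y, 3)}.
Projecting to G, C (1 duplicate(s) eliminated): {(12, 19), (12, 37), (18, 19), (18, 37), (3, 19), (3, 37), (3, 4), (31, 37), (8, 19), (8, 37)}

{(12, 19), (12, 37), (18, 19), (18, 37), (3, 19), (3, 37), (3, 4), (31, 37), (8, 19), (8, 37)}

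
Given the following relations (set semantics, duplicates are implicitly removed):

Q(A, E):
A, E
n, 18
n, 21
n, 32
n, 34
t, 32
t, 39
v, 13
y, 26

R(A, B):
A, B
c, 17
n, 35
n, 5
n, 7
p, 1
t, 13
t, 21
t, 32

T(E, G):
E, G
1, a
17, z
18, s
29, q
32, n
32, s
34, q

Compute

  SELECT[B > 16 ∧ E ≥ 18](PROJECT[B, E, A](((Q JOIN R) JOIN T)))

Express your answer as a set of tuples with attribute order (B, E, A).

{(21, 32, t), (32, 32, t), (35, 18, n), (35, 32, n), (35, 34, n)}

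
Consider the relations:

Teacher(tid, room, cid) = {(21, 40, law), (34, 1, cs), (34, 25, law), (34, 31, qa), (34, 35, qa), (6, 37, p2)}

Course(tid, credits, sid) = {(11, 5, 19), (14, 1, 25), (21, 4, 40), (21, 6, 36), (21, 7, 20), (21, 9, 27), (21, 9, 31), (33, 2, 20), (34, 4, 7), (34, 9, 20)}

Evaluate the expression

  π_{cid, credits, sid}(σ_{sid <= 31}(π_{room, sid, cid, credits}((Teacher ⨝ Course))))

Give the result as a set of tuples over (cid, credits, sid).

Teacher ⋈ Course (natural join on tid): {(21, 40, law, 4, 40), (21, 40, law, 6, 36), (21, 40, law, 7, 20), (21, 40, law, 9, 27), (21, 40, law, 9, 31), (34, 1, cs, 4, 7), (34, 1, cs, 9, 20), (34, 25, law, 4, 7), (34, 25, law, 9, 20), (34, 31, qa, 4, 7), (34, 31, qa, 9, 20), (34, 35, qa, 4, 7), (34, 35, qa, 9, 20)}
π_{room, sid, cid, credits} gives {(1, 20, cs, 9), (1, 7, cs, 4), (25, 20, law, 9), (25, 7, law, 4), (31, 20, qa, 9), (31, 7, qa, 4), (35, 20, qa, 9), (35, 7, qa, 4), (40, 20, law, 7), (40, 27, law, 9), (40, 31, law, 9), (40, 36, law, 6), (40, 40, law, 4)}.
Apply σ_{sid <= 31}; surviving tuples: {(1, 20, cs, 9), (1, 7, cs, 4), (25, 20, law, 9), (25, 7, law, 4), (31, 20, qa, 9), (31, 7, qa, 4), (35, 20, qa, 9), (35, 7, qa, 4), (40, 20, law, 7), (40, 27, law, 9), (40, 31, law, 9)}
π_{cid, credits, sid} gives {(cs, 4, 7), (cs, 9, 20), (law, 4, 7), (law, 7, 20), (law, 9, 20), (law, 9, 27), (law, 9, 31), (qa, 4, 7), (qa, 9, 20)} (2 duplicate(s) eliminated).

{(cs, 4, 7), (cs, 9, 20), (law, 4, 7), (law, 7, 20), (law, 9, 20), (law, 9, 27), (law, 9, 31), (qa, 4, 7), (qa, 9, 20)}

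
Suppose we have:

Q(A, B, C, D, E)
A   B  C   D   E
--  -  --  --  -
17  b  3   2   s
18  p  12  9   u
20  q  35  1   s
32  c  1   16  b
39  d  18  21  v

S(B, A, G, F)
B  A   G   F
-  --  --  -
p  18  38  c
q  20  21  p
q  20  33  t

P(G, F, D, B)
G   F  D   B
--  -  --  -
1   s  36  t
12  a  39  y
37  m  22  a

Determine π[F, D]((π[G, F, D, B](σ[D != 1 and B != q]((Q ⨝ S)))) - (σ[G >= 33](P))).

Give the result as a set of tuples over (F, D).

Natural join on A, B: {(18, p, 12, 9, u, 38, c), (20, q, 35, 1, s, 21, p), (20, q, 35, 1, s, 33, t)}
Filtering on D != 1 and B != q leaves {(18, p, 12, 9, u, 38, c)}.
Keep only column(s) G, F, D, B: {(38, c, 9, p)}
Filtering on G >= 33 leaves {(37, m, 22, a)}.
Taking the difference: {(38, c, 9, p)}
Keep only column(s) F, D: {(c, 9)}

{(c, 9)}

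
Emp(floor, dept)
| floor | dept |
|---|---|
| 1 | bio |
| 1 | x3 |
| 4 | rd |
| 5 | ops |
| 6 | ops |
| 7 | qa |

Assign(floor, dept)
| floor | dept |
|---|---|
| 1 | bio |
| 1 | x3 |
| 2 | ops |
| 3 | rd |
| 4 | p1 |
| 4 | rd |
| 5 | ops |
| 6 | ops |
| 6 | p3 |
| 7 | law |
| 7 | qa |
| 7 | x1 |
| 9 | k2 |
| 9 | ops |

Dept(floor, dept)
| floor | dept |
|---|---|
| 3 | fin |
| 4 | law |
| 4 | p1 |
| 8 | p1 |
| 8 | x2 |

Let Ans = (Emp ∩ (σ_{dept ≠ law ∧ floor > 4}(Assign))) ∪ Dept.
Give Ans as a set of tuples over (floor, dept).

Filtering on dept ≠ law ∧ floor > 4 leaves {(5, ops), (6, ops), (6, p3), (7, qa), (7, x1), (9, k2), (9, ops)}.
Set intersection of the two operands is {(5, ops), (6, ops), (7, qa)}.
Set union of the two operands is {(3, fin), (4, law), (4, p1), (5, ops), (6, ops), (7, qa), (8, p1), (8, x2)}.

{(3, fin), (4, law), (4, p1), (5, ops), (6, ops), (7, qa), (8, p1), (8, x2)}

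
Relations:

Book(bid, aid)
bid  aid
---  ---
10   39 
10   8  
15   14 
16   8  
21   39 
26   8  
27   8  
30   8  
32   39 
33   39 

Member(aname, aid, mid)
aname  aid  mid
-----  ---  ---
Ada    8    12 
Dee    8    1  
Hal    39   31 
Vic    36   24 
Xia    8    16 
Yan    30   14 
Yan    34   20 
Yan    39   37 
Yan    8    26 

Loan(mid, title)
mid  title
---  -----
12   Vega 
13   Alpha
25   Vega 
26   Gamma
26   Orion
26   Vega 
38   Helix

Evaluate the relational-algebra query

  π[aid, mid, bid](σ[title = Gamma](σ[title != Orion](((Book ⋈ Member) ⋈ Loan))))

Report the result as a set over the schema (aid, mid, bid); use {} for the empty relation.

Natural join on aid: {(10, 39, Hal, 31), (10, 39, Yan, 37), (10, 8, Ada, 12), (10, 8, Dee, 1), (10, 8, Xia, 16), (10, 8, Yan, 26), (16, 8, Ada, 12), (16, 8, Dee, 1), (16, 8, Xia, 16), (16, 8, Yan, 26), (21, 39, Hal, 31), (21, 39, Yan, 37), (26, 8, Ada, 12), (26, 8, Dee, 1), (26, 8, Xia, 16), (26, 8, Yan, 26), (27, 8, Ada, 12), (27, 8, Dee, 1), (27, 8, Xia, 16), (27, 8, Yan, 26), (30, 8, Ada, 12), (30, 8, Dee, 1), (30, 8, Xia, 16), (30, 8, Yan, 26), (32, 39, Hal, 31), (32, 39, Yan, 37), (33, 39, Hal, 31), (33, 39, Yan, 37)}
Natural join on mid: {(10, 8, Ada, 12, Vega), (10, 8, Yan, 26, Gamma), (10, 8, Yan, 26, Orion), (10, 8, Yan, 26, Vega), (16, 8, Ada, 12, Vega), (16, 8, Yan, 26, Gamma), (16, 8, Yan, 26, Orion), (16, 8, Yan, 26, Vega), (26, 8, Ada, 12, Vega), (26, 8, Yan, 26, Gamma), (26, 8, Yan, 26, Orion), (26, 8, Yan, 26, Vega), (27, 8, Ada, 12, Vega), (27, 8, Yan, 26, Gamma), (27, 8, Yan, 26, Orion), (27, 8, Yan, 26, Vega), (30, 8, Ada, 12, Vega), (30, 8, Yan, 26, Gamma), (30, 8, Yan, 26, Orion), (30, 8, Yan, 26, Vega)}
Apply σ_{title != Orion}; surviving tuples: {(10, 8, Ada, 12, Vega), (10, 8, Yan, 26, Gamma), (10, 8, Yan, 26, Vega), (16, 8, Ada, 12, Vega), (16, 8, Yan, 26, Gamma), (16, 8, Yan, 26, Vega), (26, 8, Ada, 12, Vega), (26, 8, Yan, 26, Gamma), (26, 8, Yan, 26, Vega), (27, 8, Ada, 12, Vega), (27, 8, Yan, 26, Gamma), (27, 8, Yan, 26, Vega), (30, 8, Ada, 12, Vega), (30, 8, Yan, 26, Gamma), (30, 8, Yan, 26, Vega)}
Apply σ_{title = Gamma}; surviving tuples: {(10, 8, Yan, 26, Gamma), (16, 8, Yan, 26, Gamma), (26, 8, Yan, 26, Gamma), (27, 8, Yan, 26, Gamma), (30, 8, Yan, 26, Gamma)}
Projecting to aid, mid, bid: {(8, 26, 10), (8, 26, 16), (8, 26, 26), (8, 26, 27), (8, 26, 30)}

{(8, 26, 10), (8, 26, 16), (8, 26, 26), (8, 26, 27), (8, 26, 30)}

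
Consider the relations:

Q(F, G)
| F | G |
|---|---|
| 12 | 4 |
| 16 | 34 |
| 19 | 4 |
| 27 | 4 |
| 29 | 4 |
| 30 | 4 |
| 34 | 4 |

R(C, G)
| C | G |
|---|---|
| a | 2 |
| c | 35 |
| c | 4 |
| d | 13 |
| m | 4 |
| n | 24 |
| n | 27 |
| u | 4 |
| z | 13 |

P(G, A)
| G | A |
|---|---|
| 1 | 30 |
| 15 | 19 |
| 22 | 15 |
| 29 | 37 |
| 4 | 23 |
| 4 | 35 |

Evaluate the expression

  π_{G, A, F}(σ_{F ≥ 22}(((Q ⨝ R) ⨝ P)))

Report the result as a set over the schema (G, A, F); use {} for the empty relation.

{(4, 23, 27), (4, 23, 29), (4, 23, 30), (4, 23, 34), (4, 35, 27), (4, 35, 29), (4, 35, 30), (4, 35, 34)}

Joining Q and R on G yields {(12, 4, c), (12, 4, m), (12, 4, u), (19, 4, c), (19, 4, m), (19, 4, u), (27, 4, c), (27, 4, m), (27, 4, u), (29, 4, c), (29, 4, m), (29, 4, u), (30, 4, c), (30, 4, m), (30, 4, u), (34, 4, c), (34, 4, m), (34, 4, u)}.
Joining (Q ⨝ R) and P on G yields {(12, 4, c, 23), (12, 4, c, 35), (12, 4, m, 23), (12, 4, m, 35), (12, 4, u, 23), (12, 4, u, 35), (19, 4, c, 23), (19, 4, c, 35), (19, 4, m, 23), (19, 4, m, 35), (19, 4, u, 23), (19, 4, u, 35), (27, 4, c, 23), (27, 4, c, 35), (27, 4, m, 23), (27, 4, m, 35), (27, 4, u, 23), (27, 4, u, 35), (29, 4, c, 23), (29, 4, c, 35), (29, 4, m, 23), (29, 4, m, 35), (29, 4, u, 23), (29, 4, u, 35), (30, 4, c, 23), (30, 4, c, 35), (30, 4, m, 23), (30, 4, m, 35), (30, 4, u, 23), (30, 4, u, 35), (34, 4, c, 23), (34, 4, c, 35), (34, 4, m, 23), (34, 4, m, 35), (34, 4, u, 23), (34, 4, u, 35)}.
Selection F ≥ 22: {(27, 4, c, 23), (27, 4, c, 35), (27, 4, m, 23), (27, 4, m, 35), (27, 4, u, 23), (27, 4, u, 35), (29, 4, c, 23), (29, 4, c, 35), (29, 4, m, 23), (29, 4, m, 35), (29, 4, u, 23), (29, 4, u, 35), (30, 4, c, 23), (30, 4, c, 35), (30, 4, m, 23), (30, 4, m, 35), (30, 4, u, 23), (30, 4, u, 35), (34, 4, c, 23), (34, 4, c, 35), (34, 4, m, 23), (34, 4, m, 35), (34, 4, u, 23), (34, 4, u, 35)}
π_{G, A, F} gives {(4, 23, 27), (4, 23, 29), (4, 23, 30), (4, 23, 34), (4, 35, 27), (4, 35, 29), (4, 35, 30), (4, 35, 34)} (16 duplicate(s) eliminated).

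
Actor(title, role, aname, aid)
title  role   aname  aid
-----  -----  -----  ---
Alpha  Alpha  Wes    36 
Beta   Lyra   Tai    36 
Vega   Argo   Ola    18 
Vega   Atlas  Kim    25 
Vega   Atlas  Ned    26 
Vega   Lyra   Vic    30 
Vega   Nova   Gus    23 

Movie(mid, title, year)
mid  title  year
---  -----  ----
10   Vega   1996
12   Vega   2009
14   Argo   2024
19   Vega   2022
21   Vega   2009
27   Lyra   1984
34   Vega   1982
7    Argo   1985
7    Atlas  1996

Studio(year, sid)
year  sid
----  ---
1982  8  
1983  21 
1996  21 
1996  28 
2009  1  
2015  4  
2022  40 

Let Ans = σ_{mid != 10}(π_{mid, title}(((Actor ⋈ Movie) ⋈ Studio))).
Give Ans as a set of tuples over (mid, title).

{(12, Vega), (19, Vega), (21, Vega), (34, Vega)}

Natural join on title: {(Vega, Argo, Ola, 18, 10, 1996), (Vega, Argo, Ola, 18, 12, 2009), (Vega, Argo, Ola, 18, 19, 2022), (Vega, Argo, Ola, 18, 21, 2009), (Vega, Argo, Ola, 18, 34, 1982), (Vega, Atlas, Kim, 25, 10, 1996), (Vega, Atlas, Kim, 25, 12, 2009), (Vega, Atlas, Kim, 25, 19, 2022), (Vega, Atlas, Kim, 25, 21, 2009), (Vega, Atlas, Kim, 25, 34, 1982), (Vega, Atlas, Ned, 26, 10, 1996), (Vega, Atlas, Ned, 26, 12, 2009), (Vega, Atlas, Ned, 26, 19, 2022), (Vega, Atlas, Ned, 26, 21, 2009), (Vega, Atlas, Ned, 26, 34, 1982), (Vega, Lyra, Vic, 30, 10, 1996), (Vega, Lyra, Vic, 30, 12, 2009), (Vega, Lyra, Vic, 30, 19, 2022), (Vega, Lyra, Vic, 30, 21, 2009), (Vega, Lyra, Vic, 30, 34, 1982), (Vega, Nova, Gus, 23, 10, 1996), (Vega, Nova, Gus, 23, 12, 2009), (Vega, Nova, Gus, 23, 19, 2022), (Vega, Nova, Gus, 23, 21, 2009), (Vega, Nova, Gus, 23, 34, 1982)}
Natural join on year: {(Vega, Argo, Ola, 18, 10, 1996, 21), (Vega, Argo, Ola, 18, 10, 1996, 28), (Vega, Argo, Ola, 18, 12, 2009, 1), (Vega, Argo, Ola, 18, 19, 2022, 40), (Vega, Argo, Ola, 18, 21, 2009, 1), (Vega, Argo, Ola, 18, 34, 1982, 8), (Vega, Atlas, Kim, 25, 10, 1996, 21), (Vega, Atlas, Kim, 25, 10, 1996, 28), (Vega, Atlas, Kim, 25, 12, 2009, 1), (Vega, Atlas, Kim, 25, 19, 2022, 40), (Vega, Atlas, Kim, 25, 21, 2009, 1), (Vega, Atlas, Kim, 25, 34, 1982, 8), (Vega, Atlas, Ned, 26, 10, 1996, 21), (Vega, Atlas, Ned, 26, 10, 1996, 28), (Vega, Atlas, Ned, 26, 12, 2009, 1), (Vega, Atlas, Ned, 26, 19, 2022, 40), (Vega, Atlas, Ned, 26, 21, 2009, 1), (Vega, Atlas, Ned, 26, 34, 1982, 8), (Vega, Lyra, Vic, 30, 10, 1996, 21), (Vega, Lyra, Vic, 30, 10, 1996, 28), (Vega, Lyra, Vic, 30, 12, 2009, 1), (Vega, Lyra, Vic, 30, 19, 2022, 40), (Vega, Lyra, Vic, 30, 21, 2009, 1), (Vega, Lyra, Vic, 30, 34, 1982, 8), (Vega, Nova, Gus, 23, 10, 1996, 21), (Vega, Nova, Gus, 23, 10, 1996, 28), (Vega, Nova, Gus, 23, 12, 2009, 1), (Vega, Nova, Gus, 23, 19, 2022, 40), (Vega, Nova, Gus, 23, 21, 2009, 1), (Vega, Nova, Gus, 23, 34, 1982, 8)}
π[mid, title]: project onto (mid, title) (25 duplicate(s) eliminated) → {(10, Vega), (12, Vega), (19, Vega), (21, Vega), (34, Vega)}
Selection mid != 10: {(12, Vega), (19, Vega), (21, Vega), (34, Vega)}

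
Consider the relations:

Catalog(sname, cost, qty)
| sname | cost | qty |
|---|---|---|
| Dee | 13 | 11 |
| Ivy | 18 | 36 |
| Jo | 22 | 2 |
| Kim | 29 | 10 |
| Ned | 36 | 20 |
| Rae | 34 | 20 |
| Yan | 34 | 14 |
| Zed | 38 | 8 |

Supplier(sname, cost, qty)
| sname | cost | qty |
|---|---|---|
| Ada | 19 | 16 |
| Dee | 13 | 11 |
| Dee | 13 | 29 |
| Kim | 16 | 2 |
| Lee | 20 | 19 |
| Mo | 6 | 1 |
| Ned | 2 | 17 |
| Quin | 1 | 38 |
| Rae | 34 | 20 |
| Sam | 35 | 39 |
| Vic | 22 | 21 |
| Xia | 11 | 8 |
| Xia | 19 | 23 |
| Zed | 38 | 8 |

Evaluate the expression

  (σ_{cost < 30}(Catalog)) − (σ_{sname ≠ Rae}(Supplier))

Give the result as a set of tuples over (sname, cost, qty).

{(Ivy, 18, 36), (Jo, 22, 2), (Kim, 29, 10)}

Selection cost < 30: {(Dee, 13, 11), (Ivy, 18, 36), (Jo, 22, 2), (Kim, 29, 10)}
Selection sname ≠ Rae: {(Ada, 19, 16), (Dee, 13, 11), (Dee, 13, 29), (Kim, 16, 2), (Lee, 20, 19), (Mo, 6, 1), (Ned, 2, 17), (Quin, 1, 38), (Sam, 35, 39), (Vic, 22, 21), (Xia, 11, 8), (Xia, 19, 23), (Zed, 38, 8)}
Taking the difference: {(Ivy, 18, 36), (Jo, 22, 2), (Kim, 29, 10)}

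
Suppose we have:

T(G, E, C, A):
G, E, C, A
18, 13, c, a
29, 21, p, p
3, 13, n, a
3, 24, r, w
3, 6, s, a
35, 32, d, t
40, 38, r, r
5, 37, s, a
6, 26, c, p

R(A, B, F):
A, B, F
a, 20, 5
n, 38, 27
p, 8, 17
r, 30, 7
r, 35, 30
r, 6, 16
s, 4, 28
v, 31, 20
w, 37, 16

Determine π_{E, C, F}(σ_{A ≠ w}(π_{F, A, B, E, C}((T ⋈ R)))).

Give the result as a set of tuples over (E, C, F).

{(13, c, 5), (13, n, 5), (21, p, 17), (26, c, 17), (37, s, 5), (38, r, 16), (38, r, 30), (38, r, 7), (6, s, 5)}

Natural join on A: {(18, 13, c, a, 20, 5), (29, 21, p, p, 8, 17), (3, 13, n, a, 20, 5), (3, 24, r, w, 37, 16), (3, 6, s, a, 20, 5), (40, 38, r, r, 30, 7), (40, 38, r, r, 35, 30), (40, 38, r, r, 6, 16), (5, 37, s, a, 20, 5), (6, 26, c, p, 8, 17)}
π_{F, A, B, E, C} gives {(16, r, 6, 38, r), (16, w, 37, 24, r), (17, p, 8, 21, p), (17, p, 8, 26, c), (30, r, 35, 38, r), (5, a, 20, 13, c), (5, a, 20, 13, n), (5, a, 20, 37, s), (5, a, 20, 6, s), (7, r, 30, 38, r)}.
Apply σ_{A ≠ w}; surviving tuples: {(16, r, 6, 38, r), (17, p, 8, 21, p), (17, p, 8, 26, c), (30, r, 35, 38, r), (5, a, 20, 13, c), (5, a, 20, 13, n), (5, a, 20, 37, s), (5, a, 20, 6, s), (7, r, 30, 38, r)}
π_{E, C, F} gives {(13, c, 5), (13, n, 5), (21, p, 17), (26, c, 17), (37, s, 5), (38, r, 16), (38, r, 30), (38, r, 7), (6, s, 5)}.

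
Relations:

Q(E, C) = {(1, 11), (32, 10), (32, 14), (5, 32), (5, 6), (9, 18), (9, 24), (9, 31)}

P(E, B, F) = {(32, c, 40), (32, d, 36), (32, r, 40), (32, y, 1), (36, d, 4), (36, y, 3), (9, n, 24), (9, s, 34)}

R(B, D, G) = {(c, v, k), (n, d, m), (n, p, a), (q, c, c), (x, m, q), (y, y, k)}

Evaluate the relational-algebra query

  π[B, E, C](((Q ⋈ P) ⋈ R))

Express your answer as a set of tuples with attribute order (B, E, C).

{(c, 32, 10), (c, 32, 14), (n, 9, 18), (n, 9, 24), (n, 9, 31), (y, 32, 10), (y, 32, 14)}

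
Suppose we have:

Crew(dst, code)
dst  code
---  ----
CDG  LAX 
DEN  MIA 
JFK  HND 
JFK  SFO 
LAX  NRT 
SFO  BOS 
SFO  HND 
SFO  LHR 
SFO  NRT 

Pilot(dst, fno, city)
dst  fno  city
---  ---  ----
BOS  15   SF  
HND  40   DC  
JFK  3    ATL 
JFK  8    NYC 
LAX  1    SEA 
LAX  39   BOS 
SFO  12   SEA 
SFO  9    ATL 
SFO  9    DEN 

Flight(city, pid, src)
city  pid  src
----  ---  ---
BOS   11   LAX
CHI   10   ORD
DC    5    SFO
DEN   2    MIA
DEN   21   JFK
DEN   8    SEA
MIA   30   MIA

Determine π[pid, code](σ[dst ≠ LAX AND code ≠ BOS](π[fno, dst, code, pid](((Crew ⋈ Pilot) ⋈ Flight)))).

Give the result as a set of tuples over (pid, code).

{(2, HND), (2, LHR), (2, NRT), (21, HND), (21, LHR), (21, NRT), (8, HND), (8, LHR), (8, NRT)}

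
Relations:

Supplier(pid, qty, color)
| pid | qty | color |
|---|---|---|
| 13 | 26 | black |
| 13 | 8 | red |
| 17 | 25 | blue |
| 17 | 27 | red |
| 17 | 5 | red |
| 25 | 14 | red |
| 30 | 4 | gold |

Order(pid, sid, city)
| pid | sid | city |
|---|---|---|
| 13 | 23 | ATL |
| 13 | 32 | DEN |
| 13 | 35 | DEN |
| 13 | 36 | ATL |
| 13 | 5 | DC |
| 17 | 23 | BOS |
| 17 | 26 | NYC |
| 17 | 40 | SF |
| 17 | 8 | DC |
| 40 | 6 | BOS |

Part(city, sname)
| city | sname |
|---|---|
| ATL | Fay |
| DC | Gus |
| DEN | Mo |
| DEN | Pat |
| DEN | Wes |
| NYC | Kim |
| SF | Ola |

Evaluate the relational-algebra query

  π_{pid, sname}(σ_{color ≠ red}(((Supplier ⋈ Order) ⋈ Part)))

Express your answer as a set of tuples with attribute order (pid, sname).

{(13, Fay), (13, Gus), (13, Mo), (13, Pat), (13, Wes), (17, Gus), (17, Kim), (17, Ola)}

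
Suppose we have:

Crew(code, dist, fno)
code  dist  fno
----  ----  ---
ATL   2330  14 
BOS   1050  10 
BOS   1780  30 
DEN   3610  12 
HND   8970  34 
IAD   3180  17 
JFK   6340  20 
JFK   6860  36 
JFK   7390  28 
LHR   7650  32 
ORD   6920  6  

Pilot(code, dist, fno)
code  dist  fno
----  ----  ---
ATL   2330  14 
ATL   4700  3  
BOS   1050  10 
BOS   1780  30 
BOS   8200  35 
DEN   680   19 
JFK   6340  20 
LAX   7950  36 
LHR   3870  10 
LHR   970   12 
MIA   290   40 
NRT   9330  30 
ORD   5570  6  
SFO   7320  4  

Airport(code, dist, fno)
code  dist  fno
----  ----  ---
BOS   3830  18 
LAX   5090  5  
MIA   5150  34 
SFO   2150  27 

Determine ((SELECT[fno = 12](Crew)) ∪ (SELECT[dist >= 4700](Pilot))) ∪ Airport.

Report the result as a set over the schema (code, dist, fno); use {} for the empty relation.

{(ATL, 4700, 3), (BOS, 3830, 18), (BOS, 8200, 35), (DEN, 3610, 12), (JFK, 6340, 20), (LAX, 5090, 5), (LAX, 7950, 36), (MIA, 5150, 34), (NRT, 9330, 30), (ORD, 5570, 6), (SFO, 2150, 27), (SFO, 7320, 4)}

σ[fno = 12]: keep tuples satisfying fno = 12 → {(DEN, 3610, 12)}
σ[dist >= 4700]: keep tuples satisfying dist >= 4700 → {(ATL, 4700, 3), (BOS, 8200, 35), (JFK, 6340, 20), (LAX, 7950, 36), (NRT, 9330, 30), (ORD, 5570, 6), (SFO, 7320, 4)}
Set union of the two operands is {(ATL, 4700, 3), (BOS, 8200, 35), (DEN, 3610, 12), (JFK, 6340, 20), (LAX, 7950, 36), (NRT, 9330, 30), (ORD, 5570, 6), (SFO, 7320, 4)}.
Set union of the two operands is {(ATL, 4700, 3), (BOS, 3830, 18), (BOS, 8200, 35), (DEN, 3610, 12), (JFK, 6340, 20), (LAX, 5090, 5), (LAX, 7950, 36), (MIA, 5150, 34), (NRT, 9330, 30), (ORD, 5570, 6), (SFO, 2150, 27), (SFO, 7320, 4)}.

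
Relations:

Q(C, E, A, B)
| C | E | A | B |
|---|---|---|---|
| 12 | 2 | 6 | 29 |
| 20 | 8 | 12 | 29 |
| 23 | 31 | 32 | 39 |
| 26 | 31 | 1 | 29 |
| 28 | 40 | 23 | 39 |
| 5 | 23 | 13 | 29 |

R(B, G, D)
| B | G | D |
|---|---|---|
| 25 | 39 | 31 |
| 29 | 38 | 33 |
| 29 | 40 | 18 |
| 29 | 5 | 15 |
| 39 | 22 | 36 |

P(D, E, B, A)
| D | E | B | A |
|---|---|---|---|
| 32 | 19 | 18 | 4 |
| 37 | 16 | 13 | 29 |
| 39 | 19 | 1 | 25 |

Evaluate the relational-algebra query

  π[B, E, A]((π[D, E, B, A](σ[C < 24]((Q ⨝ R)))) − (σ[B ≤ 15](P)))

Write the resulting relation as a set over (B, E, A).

{(29, 2, 6), (29, 23, 13), (29, 8, 12), (39, 31, 32)}

Q ⋈ R (natural join on B): {(12, 2, 6, 29, 38, 33), (12, 2, 6, 29, 40, 18), (12, 2, 6, 29, 5, 15), (20, 8, 12, 29, 38, 33), (20, 8, 12, 29, 40, 18), (20, 8, 12, 29, 5, 15), (23, 31, 32, 39, 22, 36), (26, 31, 1, 29, 38, 33), (26, 31, 1, 29, 40, 18), (26, 31, 1, 29, 5, 15), (28, 40, 23, 39, 22, 36), (5, 23, 13, 29, 38, 33), (5, 23, 13, 29, 40, 18), (5, 23, 13, 29, 5, 15)}
Filtering on C < 24 leaves {(12, 2, 6, 29, 38, 33), (12, 2, 6, 29, 40, 18), (12, 2, 6, 29, 5, 15), (20, 8, 12, 29, 38, 33), (20, 8, 12, 29, 40, 18), (20, 8, 12, 29, 5, 15), (23, 31, 32, 39, 22, 36), (5, 23, 13, 29, 38, 33), (5, 23, 13, 29, 40, 18), (5, 23, 13, 29, 5, 15)}.
π[D, E, B, A]: project onto (D, E, B, A) → {(15, 2, 29, 6), (15, 23, 29, 13), (15, 8, 29, 12), (18, 2, 29, 6), (18, 23, 29, 13), (18, 8, 29, 12), (33, 2, 29, 6), (33, 23, 29, 13), (33, 8, 29, 12), (36, 31, 39, 32)}
Filtering on B ≤ 15 leaves {(37, 16, 13, 29), (39, 19, 1, 25)}.
Taking the difference: {(15, 2, 29, 6), (15, 23, 29, 13), (15, 8, 29, 12), (18, 2, 29, 6), (18, 23, 29, 13), (18, 8, 29, 12), (33, 2, 29, 6), (33, 23, 29, 13), (33, 8, 29, 12), (36, 31, 39, 32)}
π[B, E, A]: project onto (B, E, A) (6 duplicate(s) eliminated) → {(29, 2, 6), (29, 23, 13), (29, 8, 12), (39, 31, 32)}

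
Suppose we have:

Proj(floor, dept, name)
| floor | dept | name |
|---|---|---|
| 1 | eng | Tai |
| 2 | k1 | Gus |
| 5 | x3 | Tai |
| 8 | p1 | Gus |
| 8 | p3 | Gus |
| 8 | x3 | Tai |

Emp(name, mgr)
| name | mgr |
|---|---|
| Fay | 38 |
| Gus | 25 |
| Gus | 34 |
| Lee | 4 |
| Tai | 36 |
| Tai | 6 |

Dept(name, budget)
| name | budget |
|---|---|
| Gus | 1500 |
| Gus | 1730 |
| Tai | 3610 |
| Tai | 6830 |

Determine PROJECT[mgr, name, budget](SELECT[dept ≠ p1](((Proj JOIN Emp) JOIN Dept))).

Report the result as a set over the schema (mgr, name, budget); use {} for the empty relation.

{(25, Gus, 1500), (25, Gus, 1730), (34, Gus, 1500), (34, Gus, 1730), (36, Tai, 3610), (36, Tai, 6830), (6, Tai, 3610), (6, Tai, 6830)}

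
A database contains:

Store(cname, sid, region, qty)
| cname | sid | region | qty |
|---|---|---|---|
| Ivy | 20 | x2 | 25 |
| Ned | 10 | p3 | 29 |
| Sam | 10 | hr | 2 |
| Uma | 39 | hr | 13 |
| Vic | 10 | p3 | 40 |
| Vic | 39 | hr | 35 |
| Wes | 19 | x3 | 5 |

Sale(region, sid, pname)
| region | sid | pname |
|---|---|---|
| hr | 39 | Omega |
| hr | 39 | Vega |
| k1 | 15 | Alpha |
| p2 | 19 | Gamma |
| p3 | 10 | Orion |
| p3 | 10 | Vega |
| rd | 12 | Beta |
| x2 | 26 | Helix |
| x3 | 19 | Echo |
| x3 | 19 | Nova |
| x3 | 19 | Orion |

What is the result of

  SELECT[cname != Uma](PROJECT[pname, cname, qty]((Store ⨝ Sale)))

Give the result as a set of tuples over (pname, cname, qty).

{(Echo, Wes, 5), (Nova, Wes, 5), (Omega, Vic, 35), (Orion, Ned, 29), (Orion, Vic, 40), (Orion, Wes, 5), (Vega, Ned, 29), (Vega, Vic, 35), (Vega, Vic, 40)}

Store ⋈ Sale (natural join on sid, region): {(Ned, 10, p3, 29, Orion), (Ned, 10, p3, 29, Vega), (Uma, 39, hr, 13, Omega), (Uma, 39, hr, 13, Vega), (Vic, 10, p3, 40, Orion), (Vic, 10, p3, 40, Vega), (Vic, 39, hr, 35, Omega), (Vic, 39, hr, 35, Vega), (Wes, 19, x3, 5, Echo), (Wes, 19, x3, 5, Nova), (Wes, 19, x3, 5, Orion)}
π[pname, cname, qty]: project onto (pname, cname, qty) → {(Echo, Wes, 5), (Nova, Wes, 5), (Omega, Uma, 13), (Omega, Vic, 35), (Orion, Ned, 29), (Orion, Vic, 40), (Orion, Wes, 5), (Vega, Ned, 29), (Vega, Uma, 13), (Vega, Vic, 35), (Vega, Vic, 40)}
σ[cname != Uma]: keep tuples satisfying cname != Uma → {(Echo, Wes, 5), (Nova, Wes, 5), (Omega, Vic, 35), (Orion, Ned, 29), (Orion, Vic, 40), (Orion, Wes, 5), (Vega, Ned, 29), (Vega, Vic, 35), (Vega, Vic, 40)}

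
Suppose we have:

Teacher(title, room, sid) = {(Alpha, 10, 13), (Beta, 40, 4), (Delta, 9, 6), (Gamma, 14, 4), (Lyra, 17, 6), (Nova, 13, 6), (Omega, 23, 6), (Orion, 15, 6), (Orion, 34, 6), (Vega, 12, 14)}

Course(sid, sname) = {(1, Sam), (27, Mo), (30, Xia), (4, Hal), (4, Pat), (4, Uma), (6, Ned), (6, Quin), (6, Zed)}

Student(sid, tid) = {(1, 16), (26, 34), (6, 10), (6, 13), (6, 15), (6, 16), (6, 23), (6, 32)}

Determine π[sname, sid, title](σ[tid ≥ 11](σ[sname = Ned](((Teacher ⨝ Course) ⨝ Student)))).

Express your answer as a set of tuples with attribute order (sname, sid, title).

{(Ned, 6, Delta), (Ned, 6, Lyra), (Ned, 6, Nova), (Ned, 6, Omega), (Ned, 6, Orion)}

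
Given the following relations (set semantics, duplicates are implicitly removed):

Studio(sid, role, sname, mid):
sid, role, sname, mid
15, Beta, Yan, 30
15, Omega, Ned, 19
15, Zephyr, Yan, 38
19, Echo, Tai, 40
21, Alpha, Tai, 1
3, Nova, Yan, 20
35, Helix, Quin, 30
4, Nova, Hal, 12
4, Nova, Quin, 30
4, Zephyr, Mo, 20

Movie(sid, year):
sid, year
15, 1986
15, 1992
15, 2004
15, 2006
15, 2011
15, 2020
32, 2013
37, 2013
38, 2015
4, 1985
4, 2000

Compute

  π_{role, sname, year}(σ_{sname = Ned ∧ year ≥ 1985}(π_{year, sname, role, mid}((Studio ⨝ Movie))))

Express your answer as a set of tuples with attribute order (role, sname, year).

Natural join on sid: {(15, Beta, Yan, 30, 1986), (15, Beta, Yan, 30, 1992), (15, Beta, Yan, 30, 2004), (15, Beta, Yan, 30, 2006), (15, Beta, Yan, 30, 2011), (15, Beta, Yan, 30, 2020), (15, Omega, Ned, 19, 1986), (15, Omega, Ned, 19, 1992), (15, Omega, Ned, 19, 2004), (15, Omega, Ned, 19, 2006), (15, Omega, Ned, 19, 2011), (15, Omega, Ned, 19, 2020), (15, Zephyr, Yan, 38, 1986), (15, Zephyr, Yan, 38, 1992), (15, Zephyr, Yan, 38, 2004), (15, Zephyr, Yan, 38, 2006), (15, Zephyr, Yan, 38, 2011), (15, Zephyr, Yan, 38, 2020), (4, Nova, Hal, 12, 1985), (4, Nova, Hal, 12, 2000), (4, Nova, Quin, 30, 1985), (4, Nova, Quin, 30, 2000), (4, Zephyr, Mo, 20, 1985), (4, Zephyr, Mo, 20, 2000)}
Keep only column(s) year, sname, role, mid: {(1985, Hal, Nova, 12), (1985, Mo, Zephyr, 20), (1985, Quin, Nova, 30), (1986, Ned, Omega, 19), (1986, Yan, Beta, 30), (1986, Yan, Zephyr, 38), (1992, Ned, Omega, 19), (1992, Yan, Beta, 30), (1992, Yan, Zephyr, 38), (2000, Hal, Nova, 12), (2000, Mo, Zephyr, 20), (2000, Quin, Nova, 30), (2004, Ned, Omega, 19), (2004, Yan, Beta, 30), (2004, Yan, Zephyr, 38), (2006, Ned, Omega, 19), (2006, Yan, Beta, 30), (2006, Yan, Zephyr, 38), (2011, Ned, Omega, 19), (2011, Yan, Beta, 30), (2011, Yan, Zephyr, 38), (2020, Ned, Omega, 19), (2020, Yan, Beta, 30), (2020, Yan, Zephyr, 38)}
σ[sname = Ned ∧ year ≥ 1985]: keep tuples satisfying sname = Ned ∧ year ≥ 1985 → {(1986, Ned, Omega, 19), (1992, Ned, Omega, 19), (2004, Ned, Omega, 19), (2006, Ned, Omega, 19), (2011, Ned, Omega, 19), (2020, Ned, Omega, 19)}
Keep only column(s) role, sname, year: {(Omega, Ned, 1986), (Omega, Ned, 1992), (Omega, Ned, 2004), (Omega, Ned, 2006), (Omega, Ned, 2011), (Omega, Ned, 2020)}

{(Omega, Ned, 1986), (Omega, Ned, 1992), (Omega, Ned, 2004), (Omega, Ned, 2006), (Omega, Ned, 2011), (Omega, Ned, 2020)}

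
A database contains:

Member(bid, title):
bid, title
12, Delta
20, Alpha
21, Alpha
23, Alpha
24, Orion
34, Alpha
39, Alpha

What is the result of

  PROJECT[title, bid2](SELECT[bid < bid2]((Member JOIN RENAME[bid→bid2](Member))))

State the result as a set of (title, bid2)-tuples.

{(Alpha, 21), (Alpha, 23), (Alpha, 34), (Alpha, 39)}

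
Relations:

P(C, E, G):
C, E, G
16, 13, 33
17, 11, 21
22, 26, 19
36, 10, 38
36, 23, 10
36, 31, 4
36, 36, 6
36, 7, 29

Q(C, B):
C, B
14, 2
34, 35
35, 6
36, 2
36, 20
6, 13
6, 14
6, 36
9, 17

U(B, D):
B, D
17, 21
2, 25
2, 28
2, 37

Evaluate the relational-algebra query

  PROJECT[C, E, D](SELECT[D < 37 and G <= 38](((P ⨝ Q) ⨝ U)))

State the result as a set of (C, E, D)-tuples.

P ⋈ Q (natural join on C): {(36, 10, 38, 2), (36, 10, 38, 20), (36, 23, 10, 2), (36, 23, 10, 20), (36, 31, 4, 2), (36, 31, 4, 20), (36, 36, 6, 2), (36, 36, 6, 20), (36, 7, 29, 2), (36, 7, 29, 20)}
(P ⨝ Q) ⋈ U (natural join on B): {(36, 10, 38, 2, 25), (36, 10, 38, 2, 28), (36, 10, 38, 2, 37), (36, 23, 10, 2, 25), (36, 23, 10, 2, 28), (36, 23, 10, 2, 37), (36, 31, 4, 2, 25), (36, 31, 4, 2, 28), (36, 31, 4, 2, 37), (36, 36, 6, 2, 25), (36, 36, 6, 2, 28), (36, 36, 6, 2, 37), (36, 7, 29, 2, 25), (36, 7, 29, 2, 28), (36, 7, 29, 2, 37)}
Selection D < 37 and G <= 38: {(36, 10, 38, 2, 25), (36, 10, 38, 2, 28), (36, 23, 10, 2, 25), (36, 23, 10, 2, 28), (36, 31, 4, 2, 25), (36, 31, 4, 2, 28), (36, 36, 6, 2, 25), (36, 36, 6, 2, 28), (36, 7, 29, 2, 25), (36, 7, 29, 2, 28)}
Keep only column(s) C, E, D: {(36, 10, 25), (36, 10, 28), (36, 23, 25), (36, 23, 28), (36, 31, 25), (36, 31, 28), (36, 36, 25), (36, 36, 28), (36, 7, 25), (36, 7, 28)}

{(36, 10, 25), (36, 10, 28), (36, 23, 25), (36, 23, 28), (36, 31, 25), (36, 31, 28), (36, 36, 25), (36, 36, 28), (36, 7, 25), (36, 7, 28)}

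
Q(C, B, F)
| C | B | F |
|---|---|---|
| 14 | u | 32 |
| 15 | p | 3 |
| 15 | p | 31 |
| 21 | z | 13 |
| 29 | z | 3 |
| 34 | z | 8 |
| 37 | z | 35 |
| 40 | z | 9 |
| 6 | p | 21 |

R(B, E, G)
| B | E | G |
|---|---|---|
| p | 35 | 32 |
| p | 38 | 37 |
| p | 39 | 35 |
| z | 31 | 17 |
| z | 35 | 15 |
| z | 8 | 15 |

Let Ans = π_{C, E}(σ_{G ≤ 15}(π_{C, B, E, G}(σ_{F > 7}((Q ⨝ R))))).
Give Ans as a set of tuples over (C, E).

{(21, 35), (21, 8), (34, 35), (34, 8), (37, 35), (37, 8), (40, 35), (40, 8)}

Q ⋈ R (natural join on B): {(15, p, 3, 35, 32), (15, p, 3, 38, 37), (15, p, 3, 39, 35), (15, p, 31, 35, 32), (15, p, 31, 38, 37), (15, p, 31, 39, 35), (21, z, 13, 31, 17), (21, z, 13, 35, 15), (21, z, 13, 8, 15), (29, z, 3, 31, 17), (29, z, 3, 35, 15), (29, z, 3, 8, 15), (34, z, 8, 31, 17), (34, z, 8, 35, 15), (34, z, 8, 8, 15), (37, z, 35, 31, 17), (37, z, 35, 35, 15), (37, z, 35, 8, 15), (40, z, 9, 31, 17), (40, z, 9, 35, 15), (40, z, 9, 8, 15), (6, p, 21, 35, 32), (6, p, 21, 38, 37), (6, p, 21, 39, 35)}
Filtering on F > 7 leaves {(15, p, 31, 35, 32), (15, p, 31, 38, 37), (15, p, 31, 39, 35), (21, z, 13, 31, 17), (21, z, 13, 35, 15), (21, z, 13, 8, 15), (34, z, 8, 31, 17), (34, z, 8, 35, 15), (34, z, 8, 8, 15), (37, z, 35, 31, 17), (37, z, 35, 35, 15), (37, z, 35, 8, 15), (40, z, 9, 31, 17), (40, z, 9, 35, 15), (40, z, 9, 8, 15), (6, p, 21, 35, 32), (6, p, 21, 38, 37), (6, p, 21, 39, 35)}.
Keep only column(s) C, B, E, G: {(15, p, 35, 32), (15, p, 38, 37), (15, p, 39, 35), (21, z, 31, 17), (21, z, 35, 15), (21, z, 8, 15), (34, z, 31, 17), (34, z, 35, 15), (34, z, 8, 15), (37, z, 31, 17), (37, z, 35, 15), (37, z, 8, 15), (40, z, 31, 17), (40, z, 35, 15), (40, z, 8, 15), (6, p, 35, 32), (6, p, 38, 37), (6, p, 39, 35)}
Filtering on G ≤ 15 leaves {(21, z, 35, 15), (21, z, 8, 15), (34, z, 35, 15), (34, z, 8, 15), (37, z, 35, 15), (37, z, 8, 15), (40, z, 35, 15), (40, z, 8, 15)}.
Keep only column(s) C, E: {(21, 35), (21, 8), (34, 35), (34, 8), (37, 35), (37, 8), (40, 35), (40, 8)}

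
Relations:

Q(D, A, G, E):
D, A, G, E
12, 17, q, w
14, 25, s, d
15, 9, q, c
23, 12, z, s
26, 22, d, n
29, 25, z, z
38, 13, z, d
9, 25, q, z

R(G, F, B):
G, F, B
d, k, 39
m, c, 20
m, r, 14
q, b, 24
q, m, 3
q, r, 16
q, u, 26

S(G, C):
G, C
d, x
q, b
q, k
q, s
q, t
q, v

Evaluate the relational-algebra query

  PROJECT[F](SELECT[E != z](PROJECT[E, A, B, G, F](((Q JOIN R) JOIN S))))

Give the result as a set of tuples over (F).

Joining Q and R on G yields {(12, 17, q, w, b, 24), (12, 17, q, w, m, 3), (12, 17, q, w, r, 16), (12, 17, q, w, u, 26), (15, 9, q, c, b, 24), (15, 9, q, c, m, 3), (15, 9, q, c, r, 16), (15, 9, q, c, u, 26), (26, 22, d, n, k, 39), (9, 25, q, z, b, 24), (9, 25, q, z, m, 3), (9, 25, q, z, r, 16), (9, 25, q, z, u, 26)}.
Joining (Q JOIN R) and S on G yields {(12, 17, q, w, b, 24, b), (12, 17, q, w, b, 24, k), (12, 17, q, w, b, 24, s), (12, 17, q, w, b, 24, t), (12, 17, q, w, b, 24, v), (12, 17, q, w, m, 3, b), (12, 17, q, w, m, 3, k), (12, 17, q, w, m, 3, s), (12, 17, q, w, m, 3, t), (12, 17, q, w, m, 3, v), (12, 17, q, w, r, 16, b), (12, 17, q, w, r, 16, k), (12, 17, q, w, r, 16, s), (12, 17, q, w, r, 16, t), (12, 17, q, w, r, 16, v), (12, 17, q, w, u, 26, b), (12, 17, q, w, u, 26, k), (12, 17, q, w, u, 26, s), (12, 17, q, w, u, 26, t), (12, 17, q, w, u, 26, v), (15, 9, q, c, b, 24, b), (15, 9, q, c, b, 24, k), (15, 9, q, c, b, 24, s), (15, 9, q, c, b, 24, t), (15, 9, q, c, b, 24, v), (15, 9, q, c, m, 3, b), (15, 9, q, c, m, 3, k), (15, 9, q, c, m, 3, s), (15, 9, q, c, m, 3, t), (15, 9, q, c, m, 3, v), (15, 9, q, c, r, 16, b), (15, 9, q, c, r, 16, k), (15, 9, q, c, r, 16, s), (15, 9, q, c, r, 16, t), (15, 9, q, c, r, 16, v), (15, 9, q, c, u, 26, b), (15, 9, q, c, u, 26, k), (15, 9, q, c, u, 26, s), (15, 9, q, c, u, 26, t), (15, 9, q, c, u, 26, v), (26, 22, d, n, k, 39, x), (9, 25, q, z, b, 24, b), (9, 25, q, z, b, 24, k), (9, 25, q, z, b, 24, s), (9, 25, q, z, b, 24, t), (9, 25, q, z, b, 24, v), (9, 25, q, z, m, 3, b), (9, 25, q, z, m, 3, k), (9, 25, q, z, m, 3, s), (9, 25, q, z, m, 3, t), (9, 25, q, z, m, 3, v), (9, 25, q, z, r, 16, b), (9, 25, q, z, r, 16, k), (9, 25, q, z, r, 16, s), (9, 25, q, z, r, 16, t), (9, 25, q, z, r, 16, v), (9, 25, q, z, u, 26, b), (9, 25, q, z, u, 26, k), (9, 25, q, z, u, 26, s), (9, 25, q, z, u, 26, t), (9, 25, q, z, u, 26, v)}.
π[E, A, B, G, F]: project onto (E, A, B, G, F) (48 duplicate(s) eliminated) → {(c, 9, 16, q, r), (c, 9, 24, q, b), (c, 9, 26, q, u), (c, 9, 3, q, m), (n, 22, 39, d, k), (w, 17, 16, q, r), (w, 17, 24, q, b), (w, 17, 26, q, u), (w, 17, 3, q, m), (z, 25, 16, q, r), (z, 25, 24, q, b), (z, 25, 26, q, u), (z, 25, 3, q, m)}
Filtering on E != z leaves {(c, 9, 16, q, r), (c, 9, 24, q, b), (c, 9, 26, q, u), (c, 9, 3, q, m), (n, 22, 39, d, k), (w, 17, 16, q, r), (w, 17, 24, q, b), (w, 17, 26, q, u), (w, 17, 3, q, m)}.
π[F]: project onto (F) (4 duplicate(s) eliminated) → {b, k, m, r, u}

{b, k, m, r, u}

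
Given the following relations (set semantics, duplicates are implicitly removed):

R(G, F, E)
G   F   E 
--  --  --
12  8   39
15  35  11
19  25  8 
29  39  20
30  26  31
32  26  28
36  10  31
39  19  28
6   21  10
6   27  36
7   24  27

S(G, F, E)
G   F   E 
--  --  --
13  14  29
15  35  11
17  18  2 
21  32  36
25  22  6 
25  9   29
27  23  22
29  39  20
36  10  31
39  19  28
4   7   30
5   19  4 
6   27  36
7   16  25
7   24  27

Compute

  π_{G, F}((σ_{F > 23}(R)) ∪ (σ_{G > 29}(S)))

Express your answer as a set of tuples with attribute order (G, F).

Selection F > 23: {(15, 35, 11), (19, 25, 8), (29, 39, 20), (30, 26, 31), (32, 26, 28), (6, 27, 36), (7, 24, 27)}
Selection G > 29: {(36, 10, 31), (39, 19, 28)}
Taking the union: {(15, 35, 11), (19, 25, 8), (29, 39, 20), (30, 26, 31), (32, 26, 28), (36, 10, 31), (39, 19, 28), (6, 27, 36), (7, 24, 27)}
π_{G, F} gives {(15, 35), (19, 25), (29, 39), (30, 26), (32, 26), (36, 10), (39, 19), (6, 27), (7, 24)}.

{(15, 35), (19, 25), (29, 39), (30, 26), (32, 26), (36, 10), (39, 19), (6, 27), (7, 24)}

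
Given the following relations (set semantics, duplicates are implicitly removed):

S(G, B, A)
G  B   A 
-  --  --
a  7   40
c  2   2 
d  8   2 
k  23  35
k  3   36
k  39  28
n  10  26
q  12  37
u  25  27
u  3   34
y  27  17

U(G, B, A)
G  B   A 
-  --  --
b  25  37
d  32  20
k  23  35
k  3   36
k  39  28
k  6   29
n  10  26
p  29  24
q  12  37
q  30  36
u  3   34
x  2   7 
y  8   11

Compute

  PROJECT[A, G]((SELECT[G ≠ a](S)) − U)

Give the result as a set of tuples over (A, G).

{(17, y), (2, c), (2, d), (27, u)}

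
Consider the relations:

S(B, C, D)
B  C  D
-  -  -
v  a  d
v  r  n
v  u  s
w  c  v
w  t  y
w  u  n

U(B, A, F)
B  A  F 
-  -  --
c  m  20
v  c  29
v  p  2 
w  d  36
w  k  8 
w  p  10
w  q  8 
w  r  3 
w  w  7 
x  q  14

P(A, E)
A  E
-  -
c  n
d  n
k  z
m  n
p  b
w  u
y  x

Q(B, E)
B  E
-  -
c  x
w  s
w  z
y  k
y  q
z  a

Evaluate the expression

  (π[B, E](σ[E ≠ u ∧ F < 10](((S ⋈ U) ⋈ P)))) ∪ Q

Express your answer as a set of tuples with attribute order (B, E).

S ⋈ U (natural join on B): {(v, a, d, c, 29), (v, a, d, p, 2), (v, r, n, c, 29), (v, r, n, p, 2), (v, u, s, c, 29), (v, u, s, p, 2), (w, c, v, d, 36), (w, c, v, k, 8), (w, c, v, p, 10), (w, c, v, q, 8), (w, c, v, r, 3), (w, c, v, w, 7), (w, t, y, d, 36), (w, t, y, k, 8), (w, t, y, p, 10), (w, t, y, q, 8), (w, t, y, r, 3), (w, t, y, w, 7), (w, u, n, d, 36), (w, u, n, k, 8), (w, u, n, p, 10), (w, u, n, q, 8), (w, u, n, r, 3), (w, u, n, w, 7)}
(S ⋈ U) ⋈ P (natural join on A): {(v, a, d, c, 29, n), (v, a, d, p, 2, b), (v, r, n, c, 29, n), (v, r, n, p, 2, b), (v, u, s, c, 29, n), (v, u, s, p, 2, b), (w, c, v, d, 36, n), (w, c, v, k, 8, z), (w, c, v, p, 10, b), (w, c, v, w, 7, u), (w, t, y, d, 36, n), (w, t, y, k, 8, z), (w, t, y, p, 10, b), (w, t, y, w, 7, u), (w, u, n, d, 36, n), (w, u, n, k, 8, z), (w, u, n, p, 10, b), (w, u, n, w, 7, u)}
σ[E ≠ u ∧ F < 10]: keep tuples satisfying E ≠ u ∧ F < 10 → {(v, a, d, p, 2, b), (v, r, n, p, 2, b), (v, u, s, p, 2, b), (w, c, v, k, 8, z), (w, t, y, k, 8, z), (w, u, n, k, 8, z)}
Projecting to B, E (4 duplicate(s) eliminated): {(v, b), (w, z)}
Union: {(v, b), (w, z)} with {(c, x), (w, s), (w, z), (y, k), (y, q), (z, a)} → {(c, x), (v, b), (w, s), (w, z), (y, k), (y, q), (z, a)}

{(c, x), (v, b), (w, s), (w, z), (y, k), (y, q), (z, a)}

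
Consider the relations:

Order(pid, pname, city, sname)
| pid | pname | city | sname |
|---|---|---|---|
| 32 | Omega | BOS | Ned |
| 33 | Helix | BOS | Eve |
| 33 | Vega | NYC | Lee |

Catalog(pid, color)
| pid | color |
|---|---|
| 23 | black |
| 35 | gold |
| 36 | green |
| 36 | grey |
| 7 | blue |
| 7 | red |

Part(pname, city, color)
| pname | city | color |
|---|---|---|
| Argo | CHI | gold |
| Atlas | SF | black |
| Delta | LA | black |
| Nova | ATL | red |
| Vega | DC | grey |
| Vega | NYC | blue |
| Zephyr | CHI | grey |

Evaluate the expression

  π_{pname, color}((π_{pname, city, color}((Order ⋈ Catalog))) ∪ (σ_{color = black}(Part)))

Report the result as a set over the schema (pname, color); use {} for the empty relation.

{(Atlas, black), (Delta, black)}

Natural join on pid: {}
π[pname, city, color]: project onto (pname, city, color) → {}
Selection color = black: {(Atlas, SF, black), (Delta, LA, black)}
Taking the union: {(Atlas, SF, black), (Delta, LA, black)}
π[pname, color]: project onto (pname, color) → {(Atlas, black), (Delta, black)}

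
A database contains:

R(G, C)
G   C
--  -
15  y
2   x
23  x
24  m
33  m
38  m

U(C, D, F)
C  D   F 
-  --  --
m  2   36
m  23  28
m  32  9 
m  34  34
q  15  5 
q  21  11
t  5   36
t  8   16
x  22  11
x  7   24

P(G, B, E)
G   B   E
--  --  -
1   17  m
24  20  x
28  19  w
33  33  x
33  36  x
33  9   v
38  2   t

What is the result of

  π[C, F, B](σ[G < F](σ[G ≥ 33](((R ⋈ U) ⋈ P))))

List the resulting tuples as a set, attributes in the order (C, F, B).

{(m, 34, 33), (m, 34, 36), (m, 34, 9), (m, 36, 33), (m, 36, 36), (m, 36, 9)}

R ⋈ U (natural join on C): {(2, x, 22, 11), (2, x, 7, 24), (23, x, 22, 11), (23, x, 7, 24), (24, m, 2, 36), (24, m, 23, 28), (24, m, 32, 9), (24, m, 34, 34), (33, m, 2, 36), (33, m, 23, 28), (33, m, 32, 9), (33, m, 34, 34), (38, m, 2, 36), (38, m, 23, 28), (38, m, 32, 9), (38, m, 34, 34)}
(R ⋈ U) ⋈ P (natural join on G): {(24, m, 2, 36, 20, x), (24, m, 23, 28, 20, x), (24, m, 32, 9, 20, x), (24, m, 34, 34, 20, x), (33, m, 2, 36, 33, x), (33, m, 2, 36, 36, x), (33, m, 2, 36, 9, v), (33, m, 23, 28, 33, x), (33, m, 23, 28, 36, x), (33, m, 23, 28, 9, v), (33, m, 32, 9, 33, x), (33, m, 32, 9, 36, x), (33, m, 32, 9, 9, v), (33, m, 34, 34, 33, x), (33, m, 34, 34, 36, x), (33, m, 34, 34, 9, v), (38, m, 2, 36, 2, t), (38, m, 23, 28, 2, t), (38, m, 32, 9, 2, t), (38, m, 34, 34, 2, t)}
σ[G ≥ 33]: keep tuples satisfying G ≥ 33 → {(33, m, 2, 36, 33, x), (33, m, 2, 36, 36, x), (33, m, 2, 36, 9, v), (33, m, 23, 28, 33, x), (33, m, 23, 28, 36, x), (33, m, 23, 28, 9, v), (33, m, 32, 9, 33, x), (33, m, 32, 9, 36, x), (33, m, 32, 9, 9, v), (33, m, 34, 34, 33, x), (33, m, 34, 34, 36, x), (33, m, 34, 34, 9, v), (38, m, 2, 36, 2, t), (38, m, 23, 28, 2, t), (38, m, 32, 9, 2, t), (38, m, 34, 34, 2, t)}
σ[G < F]: keep tuples satisfying G < F → {(33, m, 2, 36, 33, x), (33, m, 2, 36, 36, x), (33, m, 2, 36, 9, v), (33, m, 34, 34, 33, x), (33, m, 34, 34, 36, x), (33, m, 34, 34, 9, v)}
Projecting to C, F, B: {(m, 34, 33), (m, 34, 36), (m, 34, 9), (m, 36, 33), (m, 36, 36), (m, 36, 9)}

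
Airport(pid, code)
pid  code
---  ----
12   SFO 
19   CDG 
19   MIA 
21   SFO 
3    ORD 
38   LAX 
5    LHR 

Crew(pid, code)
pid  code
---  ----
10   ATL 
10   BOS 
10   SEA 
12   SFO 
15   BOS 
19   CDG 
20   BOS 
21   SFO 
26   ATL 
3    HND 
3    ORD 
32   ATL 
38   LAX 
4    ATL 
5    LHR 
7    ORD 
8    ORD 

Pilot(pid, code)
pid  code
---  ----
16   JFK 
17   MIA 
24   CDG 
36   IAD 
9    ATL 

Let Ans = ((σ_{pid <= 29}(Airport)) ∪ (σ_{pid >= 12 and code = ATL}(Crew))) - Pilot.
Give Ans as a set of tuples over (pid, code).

Apply σ_{pid <= 29}; surviving tuples: {(12, SFO), (19, CDG), (19, MIA), (21, SFO), (3, ORD), (5, LHR)}
Apply σ_{pid >= 12 and code = ATL}; surviving tuples: {(26, ATL), (32, ATL)}
Taking the union: {(12, SFO), (19, CDG), (19, MIA), (21, SFO), (26, ATL), (3, ORD), (32, ATL), (5, LHR)}
Taking the difference: {(12, SFO), (19, CDG), (19, MIA), (21, SFO), (26, ATL), (3, ORD), (32, ATL), (5, LHR)}

{(12, SFO), (19, CDG), (19, MIA), (21, SFO), (26, ATL), (3, ORD), (32, ATL), (5, LHR)}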